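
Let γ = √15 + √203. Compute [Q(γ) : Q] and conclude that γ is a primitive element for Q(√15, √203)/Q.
[Q(γ) : Q] = 4 (equivalently, Q(γ) = Q(√15, √203))

Obviously Q(γ) ⊆ Q(√15, √203), and [Q(√15, √203):Q] = 4 (since 15, 203 are distinct squarefree integers > 1 with 3045 not a perfect square). To show equality we compute the minimal polynomial of γ. From γ = √15 + √203: γ^2 = 15 + 2√(3045) + 203 = 218 + 2√(3045), so γ^2 - 218 = 2√(3045); squaring, (γ^2 - 218)^2 = 4·3045, i.e. γ^4 - 436γ^2 + 47524 - 12180 = 0, i.e. γ^4 - 436γ^2 + 35344 = 0. So γ is a root of x^4 - 436x^2 + 35344. This polynomial is irreducible over Q: it has no rational root (each ±√15 ± √203 is irrational), and any factorization into two quadratics over Q would force √(3045) ∈ Q (pairing opposite roots) or √15, √203 ∈ Q (other pairings), all impossible. Hence [Q(γ):Q] = 4 = [Q(√15, √203):Q], so Q(γ) = Q(√15, √203).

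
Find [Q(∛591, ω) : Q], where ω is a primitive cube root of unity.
[Q(∛591, ω) : Q] = 6

[Q(∛591):Q] = 3 (min poly x^3 - 591, irreducible since 591 is not a perfect cube). [Q(ω):Q] = 2 (min poly x^2 + x + 1). Since Q(∛591) ⊂ R and ω ∉ R, we have ω ∉ Q(∛591), so x^2 + x + 1 remains irreducible over Q(∛591) and [Q(∛591, ω) : Q(∛591)] = 2. By the tower law, [Q(∛591, ω) : Q] = 3 · 2 = 6. (In fact Q(∛591, ω) is the splitting field of x^3 - 591 over Q.)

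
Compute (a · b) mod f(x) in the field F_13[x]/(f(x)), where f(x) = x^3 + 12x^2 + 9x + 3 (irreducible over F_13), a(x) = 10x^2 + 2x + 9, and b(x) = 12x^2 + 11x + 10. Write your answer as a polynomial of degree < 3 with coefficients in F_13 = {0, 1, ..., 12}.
a · b ≡ 2x^2 + 8x + 4 (mod f(x))

Multiply in F_13[x]: a(x)·b(x) = (10x^2 + 2x + 9)·(12x^2 + 11x + 10) = 3x^4 + 4x^3 + 9x^2 + 2x + 12. This has degree ≥ 3, so divide by f(x) over F_13: 3x^4 + 4x^3 + 9x^2 + 2x + 12 = (3x + 7)·(x^3 + 12x^2 + 9x + 3) + (2x^2 + 8x + 4). Hence a·b ≡ 2x^2 + 8x + 4 (mod f). (F_13[x]/(f) is a field with 13^3 = 2197 elements since f is irreducible of degree 3.)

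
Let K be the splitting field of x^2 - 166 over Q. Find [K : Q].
[K : Q] = 2

f(x) = x^2 - 166 factors as (x - √166)(x + √166). The splitting field is K = Q(√166). Since 166 is squarefree and > 1, it is not a perfect square, so x^2 - 166 is irreducible over Q and [Q(√166) : Q] = 2. Hence [K : Q] = 2.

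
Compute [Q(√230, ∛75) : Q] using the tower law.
[Q(√230, ∛75) : Q] = 6

Let L = Q(√230, ∛75). Since Q(√230) ⊂ L and [Q(√230):Q] = 2, the tower law gives 2 | [L:Q]. Likewise Q(∛75) ⊂ L with [Q(∛75):Q] = 3 (because 75 is not a perfect cube), so 3 | [L:Q]. As gcd(2,3) = 1, [L:Q] is divisible by 6. Conversely L is generated over Q by √230 and ∛75, so [L:Q] ≤ 2·3 = 6. Therefore [Q(√230, ∛75) : Q] = 6.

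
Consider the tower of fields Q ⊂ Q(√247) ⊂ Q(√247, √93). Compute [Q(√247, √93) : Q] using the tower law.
[Q(√247, √93) : Q] = 4

[Q(√247):Q] = 2 (min poly x^2 - 247, irreducible since 247 is squarefree > 1). For the top step, suppose √93 ∈ Q(√247), say √93 = c + d√247 with c, d ∈ Q. Squaring: 93 = c^2 + 247d^2 + 2cd√247. Since √247 ∉ Q this forces 2cd = 0. If d = 0 then √93 = c ∈ Q, contradicting 93 squarefree > 1. If c = 0 then 93 = 247d^2, so 247·93 = (247d)^2 is a perfect square in Q — but 247·93 = 22971 is not a perfect square (since 247 and 93 are distinct squarefree integers). Contradiction. Hence √93 ∉ Q(√247), so x^2 - 93 stays irreducible over Q(√247) and [Q(√247, √93) : Q(√247)] = 2. By the tower law, [Q(√247, √93) : Q] = 2 · 2 = 4.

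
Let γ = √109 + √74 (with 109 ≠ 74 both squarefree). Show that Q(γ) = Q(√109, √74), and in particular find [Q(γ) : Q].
[Q(γ) : Q] = 4 (equivalently, Q(γ) = Q(√109, √74))

Obviously Q(γ) ⊆ Q(√109, √74), and [Q(√109, √74):Q] = 4 (since 109, 74 are distinct squarefree integers > 1 with 8066 not a perfect square). To show equality we compute the minimal polynomial of γ. From γ = √109 + √74: γ^2 = 109 + 2√(8066) + 74 = 183 + 2√(8066), so γ^2 - 183 = 2√(8066); squaring, (γ^2 - 183)^2 = 4·8066, i.e. γ^4 - 366γ^2 + 33489 - 32264 = 0, i.e. γ^4 - 366γ^2 + 1225 = 0. So γ is a root of x^4 - 366x^2 + 1225. This polynomial is irreducible over Q: it has no rational root (each ±√109 ± √74 is irrational), and any factorization into two quadratics over Q would force √(8066) ∈ Q (pairing opposite roots) or √109, √74 ∈ Q (other pairings), all impossible. Hence [Q(γ):Q] = 4 = [Q(√109, √74):Q], so Q(γ) = Q(√109, √74).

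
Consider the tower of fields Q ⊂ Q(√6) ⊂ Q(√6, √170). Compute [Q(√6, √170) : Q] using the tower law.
[Q(√6, √170) : Q] = 4

[Q(√6):Q] = 2 (min poly x^2 - 6, irreducible since 6 is squarefree > 1). For the top step, suppose √170 ∈ Q(√6), say √170 = c + d√6 with c, d ∈ Q. Squaring: 170 = c^2 + 6d^2 + 2cd√6. Since √6 ∉ Q this forces 2cd = 0. If d = 0 then √170 = c ∈ Q, contradicting 170 squarefree > 1. If c = 0 then 170 = 6d^2, so 6·170 = (6d)^2 is a perfect square in Q — but 6·170 = 1020 is not a perfect square (since 6 and 170 are distinct squarefree integers). Contradiction. Hence √170 ∉ Q(√6), so x^2 - 170 stays irreducible over Q(√6) and [Q(√6, √170) : Q(√6)] = 2. By the tower law, [Q(√6, √170) : Q] = 2 · 2 = 4.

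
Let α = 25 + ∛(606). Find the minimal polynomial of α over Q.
m_α(x) = x^3 - 75x^2 + 1875x - 16231

Set β = α - 25 = ∛(606), so β^3 = 606. Then (α - 25)^3 - 606 = 0, i.e. α is a root of g(x) = (x - 25)^3 - 606 = x^3 - 75x^2 + 1875x - 16231. Since g(x) = h(x - 25) where h(x) = x^3 - 606, and h is irreducible over Q (because 606 is not a perfect cube, so h has no rational root, and a monic cubic with no rational root is irreducible), g is also irreducible (irreducibility is preserved under the substitution x → x - 25). Hence m_α(x) = x^3 - 75x^2 + 1875x - 16231.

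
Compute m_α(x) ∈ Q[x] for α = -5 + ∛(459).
m_α(x) = x^3 + 15x^2 + 75x - 334

Set β = α + 5 = ∛(459), so β^3 = 459. Then (α + 5)^3 - 459 = 0, i.e. α is a root of g(x) = (x + 5)^3 - 459 = x^3 + 15x^2 + 75x - 334. Since g(x) = h(x + 5) where h(x) = x^3 - 459, and h is irreducible over Q (because 459 is not a perfect cube, so h has no rational root, and a monic cubic with no rational root is irreducible), g is also irreducible (irreducibility is preserved under the substitution x → x + 5). Hence m_α(x) = x^3 + 15x^2 + 75x - 334.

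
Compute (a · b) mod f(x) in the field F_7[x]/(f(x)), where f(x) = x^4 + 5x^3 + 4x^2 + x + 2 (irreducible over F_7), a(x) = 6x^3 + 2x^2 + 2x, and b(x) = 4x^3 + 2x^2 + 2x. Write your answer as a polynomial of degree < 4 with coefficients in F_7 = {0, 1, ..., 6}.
a · b ≡ x^3 + 3x^2 + 3x + 5 (mod f(x))

Multiply in F_7[x]: a(x)·b(x) = (6x^3 + 2x^2 + 2x)·(4x^3 + 2x^2 + 2x) = 3x^6 + 6x^5 + 3x^4 + x^3 + 4x^2. This has degree ≥ 4, so divide by f(x) over F_7: 3x^6 + 6x^5 + 3x^4 + x^3 + 4x^2 = (3x^2 + 5x + 1)·(x^4 + 5x^3 + 4x^2 + x + 2) + (x^3 + 3x^2 + 3x + 5). Hence a·b ≡ x^3 + 3x^2 + 3x + 5 (mod f). (F_7[x]/(f) is a field with 7^4 = 2401 elements since f is irreducible of degree 4.)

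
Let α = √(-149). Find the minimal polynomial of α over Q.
m_α(x) = x^2 + 149

α satisfies α^2 + 149 = 0, so x^2 + 149 annihilates α. Since d = -149 is squarefree and ≠ 1, it is not a perfect square in Q, so x^2 + 149 has no rational root and is therefore irreducible over Q (a degree-2 polynomial over a field is irreducible iff it has no root). Hence m_α(x) = x^2 + 149.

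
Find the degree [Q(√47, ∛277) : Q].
[Q(√47, ∛277) : Q] = 6

Let L = Q(√47, ∛277). Since Q(√47) ⊂ L and [Q(√47):Q] = 2, the tower law gives 2 | [L:Q]. Likewise Q(∛277) ⊂ L with [Q(∛277):Q] = 3 (because 277 is not a perfect cube), so 3 | [L:Q]. As gcd(2,3) = 1, [L:Q] is divisible by 6. Conversely L is generated over Q by √47 and ∛277, so [L:Q] ≤ 2·3 = 6. Therefore [Q(√47, ∛277) : Q] = 6.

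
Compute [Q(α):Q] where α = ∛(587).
[Q(α):Q] = 3

The minimal polynomial of α is x^3 - 587, irreducible over Q since 587 is not a perfect cube (so x^3 - 587 has no rational root). Hence [Q(α):Q] = deg(m_α) = 3.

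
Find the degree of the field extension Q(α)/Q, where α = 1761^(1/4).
[Q(α):Q] = 4

α is a root of x^4 - 1761. By Eisenstein's criterion at the prime p = 3 (which divides the constant term 1761 but p^2 = 9 does not, since 1761 is squarefree), x^4 - 1761 is irreducible over Q. Hence [Q(α):Q] = 4.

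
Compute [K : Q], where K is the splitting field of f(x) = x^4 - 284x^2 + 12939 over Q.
[K : Q] = 4

Solving the quadratic in x^2: x^2 = (284 ± √(284^2 - 4·12939))/2 = (284 ± √28900)/2 = (284 ± 170)/2, giving x^2 = 57 or x^2 = 227. So f(x) = (x^2 - 57)(x^2 - 227) and the roots of f are ±√57, ±√227. Hence the splitting field is K = Q(√57, √227). Since 57 and 227 are distinct squarefree integers > 1, their product 12939 is not a perfect square, so √227 ∉ Q(√57). By the tower law [K:Q] = [Q(√57,√227):Q(√57)] · [Q(√57):Q] = 2 · 2 = 4.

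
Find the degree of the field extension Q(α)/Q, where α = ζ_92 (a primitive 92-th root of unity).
[Q(α):Q] = 44

The minimal polynomial of ζ_92 over Q is the 92-th cyclotomic polynomial Φ_92(x), which is irreducible over Q and has degree φ(92) = 44. Hence [Q(α):Q] = φ(92) = 44.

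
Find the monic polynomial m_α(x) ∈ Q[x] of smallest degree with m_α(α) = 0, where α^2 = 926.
m_α(x) = x^2 - 926

α satisfies α^2 - 926 = 0, so x^2 - 926 annihilates α. Since d = 926 is squarefree and ≠ 1, it is not a perfect square in Q, so x^2 - 926 has no rational root and is therefore irreducible over Q (a degree-2 polynomial over a field is irreducible iff it has no root). Hence m_α(x) = x^2 - 926.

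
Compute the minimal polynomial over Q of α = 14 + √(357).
m_α(x) = x^2 - 28x - 161

From α - 14 = √(357), squaring gives (α - 14)^2 = 357, i.e. α^2 - 28α + 196 = 357, so α^2 - 28α - 161 = 0. The discriminant of x^2 - 28x - 161 is (-28)^2 - 4·(-161) = 784 + 644 = 1428, and 4·(357) is not a perfect square in Q since 357 is squarefree and ≠ 1. Hence x^2 - 28x - 161 is irreducible over Q and is the minimal polynomial of α.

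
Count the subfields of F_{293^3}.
F_{293^3} has 2 subfields

The subfields of F_{p^n} are exactly the fields F_{p^d} for d | n (each is the fixed field of the unique index-d subgroup of Gal(F_{p^n}/F_p) ≅ Z/nZ). The divisors of n = 3 are {1, 3}, giving 2 subfields: F_{293^1}, F_{293^3}.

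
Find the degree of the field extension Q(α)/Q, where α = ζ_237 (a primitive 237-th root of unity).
[Q(α):Q] = 156

The minimal polynomial of ζ_237 over Q is the 237-th cyclotomic polynomial Φ_237(x), which is irreducible over Q and has degree φ(237) = 156. Hence [Q(α):Q] = φ(237) = 156.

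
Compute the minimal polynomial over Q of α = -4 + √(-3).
m_α(x) = x^2 + 8x + 19

From α + 4 = √(-3), squaring gives (α + 4)^2 = -3, i.e. α^2 + 8α + 16 = -3, so α^2 + 8α + 19 = 0. The discriminant of x^2 + 8x + 19 is (8)^2 - 4·(19) = 64 - 76 = -12, and 4·(-3) is not a perfect square in Q since -3 is squarefree and ≠ 1. Hence x^2 + 8x + 19 is irreducible over Q and is the minimal polynomial of α.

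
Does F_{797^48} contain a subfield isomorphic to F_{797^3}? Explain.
Yes: F_{797^3} is a subfield of F_{797^48}

F_{p^m} embeds in F_{p^n} iff m | n (since F_{p^n} is the splitting field of x^(p^n) - x, and F_{p^m} ⊂ F_{p^n} forces p^n to be a power of p^m, i.e. m | n; conversely if m | n then every root of x^(p^m) - x is a root of x^(p^n) - x). Here 3 | 48 (since 48 = 16·3), so F_{797^3} is a subfield of F_{797^48}, and [F_{797^48} : F_{797^3}] = 48/3 = 16.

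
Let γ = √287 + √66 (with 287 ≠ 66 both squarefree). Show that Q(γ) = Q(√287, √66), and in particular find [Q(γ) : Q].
[Q(γ) : Q] = 4 (equivalently, Q(γ) = Q(√287, √66))

Obviously Q(γ) ⊆ Q(√287, √66), and [Q(√287, √66):Q] = 4 (since 287, 66 are distinct squarefree integers > 1 with 18942 not a perfect square). To show equality we compute the minimal polynomial of γ. From γ = √287 + √66: γ^2 = 287 + 2√(18942) + 66 = 353 + 2√(18942), so γ^2 - 353 = 2√(18942); squaring, (γ^2 - 353)^2 = 4·18942, i.e. γ^4 - 706γ^2 + 124609 - 75768 = 0, i.e. γ^4 - 706γ^2 + 48841 = 0. So γ is a root of x^4 - 706x^2 + 48841. This polynomial is irreducible over Q: it has no rational root (each ±√287 ± √66 is irrational), and any factorization into two quadratics over Q would force √(18942) ∈ Q (pairing opposite roots) or √287, √66 ∈ Q (other pairings), all impossible. Hence [Q(γ):Q] = 4 = [Q(√287, √66):Q], so Q(γ) = Q(√287, √66).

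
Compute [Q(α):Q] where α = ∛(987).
[Q(α):Q] = 3

The minimal polynomial of α is x^3 - 987, irreducible over Q since 987 is not a perfect cube (so x^3 - 987 has no rational root). Hence [Q(α):Q] = deg(m_α) = 3.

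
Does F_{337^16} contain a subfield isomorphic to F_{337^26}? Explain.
No: F_{337^26} is not a subfield of F_{337^16}

F_{p^m} embeds in F_{p^n} iff m | n. Here 26 ∤ 16 (since 16 = 0·26 + 16 with remainder 16 ≠ 0), so F_{337^26} is not a subfield of F_{337^16}. Equivalently: if it were, the tower law would give 26 = [F_{337^26}:F_337] dividing [F_{337^16}:F_337] = 16, contradiction.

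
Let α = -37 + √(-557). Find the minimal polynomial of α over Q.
m_α(x) = x^2 + 74x + 1926

From α + 37 = √(-557), squaring gives (α + 37)^2 = -557, i.e. α^2 + 74α + 1369 = -557, so α^2 + 74α + 1926 = 0. The discriminant of x^2 + 74x + 1926 is (74)^2 - 4·(1926) = 5476 - 7704 = -2228, and 4·(-557) is not a perfect square in Q since -557 is squarefree and ≠ 1. Hence x^2 + 74x + 1926 is irreducible over Q and is the minimal polynomial of α.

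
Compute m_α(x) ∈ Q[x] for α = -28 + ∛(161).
m_α(x) = x^3 + 84x^2 + 2352x + 21791

Set β = α + 28 = ∛(161), so β^3 = 161. Then (α + 28)^3 - 161 = 0, i.e. α is a root of g(x) = (x + 28)^3 - 161 = x^3 + 84x^2 + 2352x + 21791. Since g(x) = h(x + 28) where h(x) = x^3 - 161, and h is irreducible over Q (because 161 is not a perfect cube, so h has no rational root, and a monic cubic with no rational root is irreducible), g is also irreducible (irreducibility is preserved under the substitution x → x + 28). Hence m_α(x) = x^3 + 84x^2 + 2352x + 21791.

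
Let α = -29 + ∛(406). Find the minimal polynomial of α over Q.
m_α(x) = x^3 + 87x^2 + 2523x + 23983

Set β = α + 29 = ∛(406), so β^3 = 406. Then (α + 29)^3 - 406 = 0, i.e. α is a root of g(x) = (x + 29)^3 - 406 = x^3 + 87x^2 + 2523x + 23983. Since g(x) = h(x + 29) where h(x) = x^3 - 406, and h is irreducible over Q (because 406 is not a perfect cube, so h has no rational root, and a monic cubic with no rational root is irreducible), g is also irreducible (irreducibility is preserved under the substitution x → x + 29). Hence m_α(x) = x^3 + 87x^2 + 2523x + 23983.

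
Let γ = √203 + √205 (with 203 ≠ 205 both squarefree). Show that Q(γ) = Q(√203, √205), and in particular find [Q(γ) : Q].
[Q(γ) : Q] = 4 (equivalently, Q(γ) = Q(√203, √205))

Obviously Q(γ) ⊆ Q(√203, √205), and [Q(√203, √205):Q] = 4 (since 203, 205 are distinct squarefree integers > 1 with 41615 not a perfect square). To show equality we compute the minimal polynomial of γ. From γ = √203 + √205: γ^2 = 203 + 2√(41615) + 205 = 408 + 2√(41615), so γ^2 - 408 = 2√(41615); squaring, (γ^2 - 408)^2 = 4·41615, i.e. γ^4 - 816γ^2 + 166464 - 166460 = 0, i.e. γ^4 - 816γ^2 + 4 = 0. So γ is a root of x^4 - 816x^2 + 4. This polynomial is irreducible over Q: it has no rational root (each ±√203 ± √205 is irrational), and any factorization into two quadratics over Q would force √(41615) ∈ Q (pairing opposite roots) or √203, √205 ∈ Q (other pairings), all impossible. Hence [Q(γ):Q] = 4 = [Q(√203, √205):Q], so Q(γ) = Q(√203, √205).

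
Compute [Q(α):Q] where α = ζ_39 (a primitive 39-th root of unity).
[Q(α):Q] = 24

The minimal polynomial of ζ_39 over Q is the 39-th cyclotomic polynomial Φ_39(x), which is irreducible over Q and has degree φ(39) = 24. Hence [Q(α):Q] = φ(39) = 24.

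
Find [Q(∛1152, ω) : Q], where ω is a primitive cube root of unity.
[Q(∛1152, ω) : Q] = 6

[Q(∛1152):Q] = 3 (min poly x^3 - 1152, irreducible since 1152 is not a perfect cube). [Q(ω):Q] = 2 (min poly x^2 + x + 1). Since Q(∛1152) ⊂ R and ω ∉ R, we have ω ∉ Q(∛1152), so x^2 + x + 1 remains irreducible over Q(∛1152) and [Q(∛1152, ω) : Q(∛1152)] = 2. By the tower law, [Q(∛1152, ω) : Q] = 3 · 2 = 6. (In fact Q(∛1152, ω) is the splitting field of x^3 - 1152 over Q.)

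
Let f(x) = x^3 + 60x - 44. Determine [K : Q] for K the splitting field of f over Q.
[K : Q] = 6

By the rational root test, any rational root of the monic integer polynomial f(x) = x^3 + 60x - 44 must be an integer dividing the constant term -44, i.e. one of ±{1, 2, 4, 11, 22, 44}. Evaluating: f(1) = 17, f(-1) = -105, f(2) = 84, f(-2) = -172, f(4) = 260, f(-4) = -348, f(11) = 1947, f(-11) = -2035, f(22) = 11924, f(-22) = -12012, f(44) = 87780, f(-44) = -87868; none is 0, so f has no rational root and is therefore irreducible over Q (a cubic with no linear factor over a field is irreducible). For an irreducible cubic, the Galois group is A_3 or S_3 according as the discriminant disc(f) = -4a^3 - 27b^2 = -4·(60)^3 - 27·(-44)^2 = -916272 is or is not a square in Q. Here disc(f) = -916272 is not a perfect square in Q, so the Galois group of f over Q is not contained in A_3 and must be all of S_3. The splitting field has degree |S_3| = 6 over Q, so [K : Q] = 6.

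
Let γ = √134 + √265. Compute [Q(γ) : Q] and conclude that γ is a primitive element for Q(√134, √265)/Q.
[Q(γ) : Q] = 4 (equivalently, Q(γ) = Q(√134, √265))

Obviously Q(γ) ⊆ Q(√134, √265), and [Q(√134, √265):Q] = 4 (since 134, 265 are distinct squarefree integers > 1 with 35510 not a perfect square). To show equality we compute the minimal polynomial of γ. From γ = √134 + √265: γ^2 = 134 + 2√(35510) + 265 = 399 + 2√(35510), so γ^2 - 399 = 2√(35510); squaring, (γ^2 - 399)^2 = 4·35510, i.e. γ^4 - 798γ^2 + 159201 - 142040 = 0, i.e. γ^4 - 798γ^2 + 17161 = 0. So γ is a root of x^4 - 798x^2 + 17161. This polynomial is irreducible over Q: it has no rational root (each ±√134 ± √265 is irrational), and any factorization into two quadratics over Q would force √(35510) ∈ Q (pairing opposite roots) or √134, √265 ∈ Q (other pairings), all impossible. Hence [Q(γ):Q] = 4 = [Q(√134, √265):Q], so Q(γ) = Q(√134, √265).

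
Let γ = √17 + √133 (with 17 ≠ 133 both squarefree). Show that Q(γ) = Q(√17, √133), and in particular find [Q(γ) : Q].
[Q(γ) : Q] = 4 (equivalently, Q(γ) = Q(√17, √133))

Obviously Q(γ) ⊆ Q(√17, √133), and [Q(√17, √133):Q] = 4 (since 17, 133 are distinct squarefree integers > 1 with 2261 not a perfect square). To show equality we compute the minimal polynomial of γ. From γ = √17 + √133: γ^2 = 17 + 2√(2261) + 133 = 150 + 2√(2261), so γ^2 - 150 = 2√(2261); squaring, (γ^2 - 150)^2 = 4·2261, i.e. γ^4 - 300γ^2 + 22500 - 9044 = 0, i.e. γ^4 - 300γ^2 + 13456 = 0. So γ is a root of x^4 - 300x^2 + 13456. This polynomial is irreducible over Q: it has no rational root (each ±√17 ± √133 is irrational), and any factorization into two quadratics over Q would force √(2261) ∈ Q (pairing opposite roots) or √17, √133 ∈ Q (other pairings), all impossible. Hence [Q(γ):Q] = 4 = [Q(√17, √133):Q], so Q(γ) = Q(√17, √133).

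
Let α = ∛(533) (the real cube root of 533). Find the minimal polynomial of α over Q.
m_α(x) = x^3 - 533

α satisfies α^3 = 533, so x^3 - 533 annihilates α. By the rational root test, a rational root p/q (in lowest terms) of x^3 - 533 would satisfy p^3 = 533 q^3, forcing q = 1 and p^3 = 533; but 533 is not a perfect cube, contradiction. A monic cubic over Q with no rational root is irreducible (any nontrivial factorization would include a linear factor). Hence x^3 - 533 is the minimal polynomial of α, and in particular [Q(α):Q] = 3.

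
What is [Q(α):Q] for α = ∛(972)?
[Q(α):Q] = 3

The minimal polynomial of α is x^3 - 972, irreducible over Q since 972 is not a perfect cube (so x^3 - 972 has no rational root). Hence [Q(α):Q] = deg(m_α) = 3.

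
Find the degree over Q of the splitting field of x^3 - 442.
[K : Q] = 6

The roots of x^3 - 442 are ∛442, ω∛442, ω^2∛442 where ω = e^(2πi/3) is a primitive cube root of unity, so K = Q(∛442, ω). Now [Q(∛442):Q] = 3 (since 442 is not a perfect cube, x^3 - 442 is irreducible) and [Q(ω):Q] = 2. Both 2 and 3 divide [K:Q], and [K:Q] ≤ 3·2 = 6, so [K:Q] = 6. (Equivalently: Q(∛442) ⊂ R but ω ∉ R, so [K : Q(∛442)] = 2.)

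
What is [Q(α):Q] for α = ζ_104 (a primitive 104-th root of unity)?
[Q(α):Q] = 48

The minimal polynomial of ζ_104 over Q is the 104-th cyclotomic polynomial Φ_104(x), which is irreducible over Q and has degree φ(104) = 48. Hence [Q(α):Q] = φ(104) = 48.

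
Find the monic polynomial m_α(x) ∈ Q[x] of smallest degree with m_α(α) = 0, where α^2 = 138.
m_α(x) = x^2 - 138

α satisfies α^2 - 138 = 0, so x^2 - 138 annihilates α. Since d = 138 is squarefree and ≠ 1, it is not a perfect square in Q, so x^2 - 138 has no rational root and is therefore irreducible over Q (a degree-2 polynomial over a field is irreducible iff it has no root). Hence m_α(x) = x^2 - 138.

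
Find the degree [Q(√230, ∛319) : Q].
[Q(√230, ∛319) : Q] = 6

Let L = Q(√230, ∛319). Since Q(√230) ⊂ L and [Q(√230):Q] = 2, the tower law gives 2 | [L:Q]. Likewise Q(∛319) ⊂ L with [Q(∛319):Q] = 3 (because 319 is not a perfect cube), so 3 | [L:Q]. As gcd(2,3) = 1, [L:Q] is divisible by 6. Conversely L is generated over Q by √230 and ∛319, so [L:Q] ≤ 2·3 = 6. Therefore [Q(√230, ∛319) : Q] = 6.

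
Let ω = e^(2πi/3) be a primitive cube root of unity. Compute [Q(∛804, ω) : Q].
[Q(∛804, ω) : Q] = 6

[Q(∛804):Q] = 3 (min poly x^3 - 804, irreducible since 804 is not a perfect cube). [Q(ω):Q] = 2 (min poly x^2 + x + 1). Since Q(∛804) ⊂ R and ω ∉ R, we have ω ∉ Q(∛804), so x^2 + x + 1 remains irreducible over Q(∛804) and [Q(∛804, ω) : Q(∛804)] = 2. By the tower law, [Q(∛804, ω) : Q] = 3 · 2 = 6. (In fact Q(∛804, ω) is the splitting field of x^3 - 804 over Q.)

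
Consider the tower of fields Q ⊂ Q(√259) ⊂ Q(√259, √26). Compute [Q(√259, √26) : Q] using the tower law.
[Q(√259, √26) : Q] = 4

[Q(√259):Q] = 2 (min poly x^2 - 259, irreducible since 259 is squarefree > 1). For the top step, suppose √26 ∈ Q(√259), say √26 = c + d√259 with c, d ∈ Q. Squaring: 26 = c^2 + 259d^2 + 2cd√259. Since √259 ∉ Q this forces 2cd = 0. If d = 0 then √26 = c ∈ Q, contradicting 26 squarefree > 1. If c = 0 then 26 = 259d^2, so 259·26 = (259d)^2 is a perfect square in Q — but 259·26 = 6734 is not a perfect square (since 259 and 26 are distinct squarefree integers). Contradiction. Hence √26 ∉ Q(√259), so x^2 - 26 stays irreducible over Q(√259) and [Q(√259, √26) : Q(√259)] = 2. By the tower law, [Q(√259, √26) : Q] = 2 · 2 = 4.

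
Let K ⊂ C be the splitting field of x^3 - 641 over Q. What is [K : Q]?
[K : Q] = 6

The roots of x^3 - 641 are ∛641, ω∛641, ω^2∛641 where ω = e^(2πi/3) is a primitive cube root of unity, so K = Q(∛641, ω). Now [Q(∛641):Q] = 3 (since 641 is not a perfect cube, x^3 - 641 is irreducible) and [Q(ω):Q] = 2. Both 2 and 3 divide [K:Q], and [K:Q] ≤ 3·2 = 6, so [K:Q] = 6. (Equivalently: Q(∛641) ⊂ R but ω ∉ R, so [K : Q(∛641)] = 2.)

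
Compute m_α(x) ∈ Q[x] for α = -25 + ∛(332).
m_α(x) = x^3 + 75x^2 + 1875x + 15293

Set β = α + 25 = ∛(332), so β^3 = 332. Then (α + 25)^3 - 332 = 0, i.e. α is a root of g(x) = (x + 25)^3 - 332 = x^3 + 75x^2 + 1875x + 15293. Since g(x) = h(x + 25) where h(x) = x^3 - 332, and h is irreducible over Q (because 332 is not a perfect cube, so h has no rational root, and a monic cubic with no rational root is irreducible), g is also irreducible (irreducibility is preserved under the substitution x → x + 25). Hence m_α(x) = x^3 + 75x^2 + 1875x + 15293.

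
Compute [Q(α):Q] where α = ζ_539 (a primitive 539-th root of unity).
[Q(α):Q] = 420

The minimal polynomial of ζ_539 over Q is the 539-th cyclotomic polynomial Φ_539(x), which is irreducible over Q and has degree φ(539) = 420. Hence [Q(α):Q] = φ(539) = 420.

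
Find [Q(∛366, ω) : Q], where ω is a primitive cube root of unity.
[Q(∛366, ω) : Q] = 6

[Q(∛366):Q] = 3 (min poly x^3 - 366, irreducible since 366 is not a perfect cube). [Q(ω):Q] = 2 (min poly x^2 + x + 1). Since Q(∛366) ⊂ R and ω ∉ R, we have ω ∉ Q(∛366), so x^2 + x + 1 remains irreducible over Q(∛366) and [Q(∛366, ω) : Q(∛366)] = 2. By the tower law, [Q(∛366, ω) : Q] = 3 · 2 = 6. (In fact Q(∛366, ω) is the splitting field of x^3 - 366 over Q.)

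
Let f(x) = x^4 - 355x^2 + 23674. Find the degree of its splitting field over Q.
[K : Q] = 4

Solving the quadratic in x^2: x^2 = (355 ± √(355^2 - 4·23674))/2 = (355 ± √31329)/2 = (355 ± 177)/2, giving x^2 = 89 or x^2 = 266. So f(x) = (x^2 - 89)(x^2 - 266) and the roots of f are ±√89, ±√266. Hence the splitting field is K = Q(√89, √266). Since 89 and 266 are distinct squarefree integers > 1, their product 23674 is not a perfect square, so √266 ∉ Q(√89). By the tower law [K:Q] = [Q(√89,√266):Q(√89)] · [Q(√89):Q] = 2 · 2 = 4.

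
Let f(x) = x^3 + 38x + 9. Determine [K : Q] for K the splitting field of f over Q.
[K : Q] = 6

By the rational root test, any rational root of the monic integer polynomial f(x) = x^3 + 38x + 9 must be an integer dividing the constant term 9, i.e. one of ±{1, 3, 9}. Evaluating: f(1) = 48, f(-1) = -30, f(3) = 150, f(-3) = -132, f(9) = 1080, f(-9) = -1062; none is 0, so f has no rational root and is therefore irreducible over Q (a cubic with no linear factor over a field is irreducible). For an irreducible cubic, the Galois group is A_3 or S_3 according as the discriminant disc(f) = -4a^3 - 27b^2 = -4·(38)^3 - 27·(9)^2 = -221675 is or is not a square in Q. Here disc(f) = -221675 is not a perfect square in Q, so the Galois group of f over Q is not contained in A_3 and must be all of S_3. The splitting field has degree |S_3| = 6 over Q, so [K : Q] = 6.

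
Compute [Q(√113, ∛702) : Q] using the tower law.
[Q(√113, ∛702) : Q] = 6

Let L = Q(√113, ∛702). Since Q(√113) ⊂ L and [Q(√113):Q] = 2, the tower law gives 2 | [L:Q]. Likewise Q(∛702) ⊂ L with [Q(∛702):Q] = 3 (because 702 is not a perfect cube), so 3 | [L:Q]. As gcd(2,3) = 1, [L:Q] is divisible by 6. Conversely L is generated over Q by √113 and ∛702, so [L:Q] ≤ 2·3 = 6. Therefore [Q(√113, ∛702) : Q] = 6.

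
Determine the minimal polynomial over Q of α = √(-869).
m_α(x) = x^2 + 869

α satisfies α^2 + 869 = 0, so x^2 + 869 annihilates α. Since d = -869 is squarefree and ≠ 1, it is not a perfect square in Q, so x^2 + 869 has no rational root and is therefore irreducible over Q (a degree-2 polynomial over a field is irreducible iff it has no root). Hence m_α(x) = x^2 + 869.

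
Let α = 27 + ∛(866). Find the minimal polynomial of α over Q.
m_α(x) = x^3 - 81x^2 + 2187x - 20549

Set β = α - 27 = ∛(866), so β^3 = 866. Then (α - 27)^3 - 866 = 0, i.e. α is a root of g(x) = (x - 27)^3 - 866 = x^3 - 81x^2 + 2187x - 20549. Since g(x) = h(x - 27) where h(x) = x^3 - 866, and h is irreducible over Q (because 866 is not a perfect cube, so h has no rational root, and a monic cubic with no rational root is irreducible), g is also irreducible (irreducibility is preserved under the substitution x → x - 27). Hence m_α(x) = x^3 - 81x^2 + 2187x - 20549.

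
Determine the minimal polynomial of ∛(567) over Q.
m_α(x) = x^3 - 567

α satisfies α^3 = 567, so x^3 - 567 annihilates α. By the rational root test, a rational root p/q (in lowest terms) of x^3 - 567 would satisfy p^3 = 567 q^3, forcing q = 1 and p^3 = 567; but 567 is not a perfect cube, contradiction. A monic cubic over Q with no rational root is irreducible (any nontrivial factorization would include a linear factor). Hence x^3 - 567 is the minimal polynomial of α, and in particular [Q(α):Q] = 3.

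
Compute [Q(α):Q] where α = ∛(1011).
[Q(α):Q] = 3

The minimal polynomial of α is x^3 - 1011, irreducible over Q since 1011 is not a perfect cube (so x^3 - 1011 has no rational root). Hence [Q(α):Q] = deg(m_α) = 3.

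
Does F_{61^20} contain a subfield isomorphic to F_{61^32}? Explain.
No: F_{61^32} is not a subfield of F_{61^20}

F_{p^m} embeds in F_{p^n} iff m | n. Here 32 ∤ 20 (since 20 = 0·32 + 20 with remainder 20 ≠ 0), so F_{61^32} is not a subfield of F_{61^20}. Equivalently: if it were, the tower law would give 32 = [F_{61^32}:F_61] dividing [F_{61^20}:F_61] = 20, contradiction.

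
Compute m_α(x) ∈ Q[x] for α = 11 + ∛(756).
m_α(x) = x^3 - 33x^2 + 363x - 2087

Set β = α - 11 = ∛(756), so β^3 = 756. Then (α - 11)^3 - 756 = 0, i.e. α is a root of g(x) = (x - 11)^3 - 756 = x^3 - 33x^2 + 363x - 2087. Since g(x) = h(x - 11) where h(x) = x^3 - 756, and h is irreducible over Q (because 756 is not a perfect cube, so h has no rational root, and a monic cubic with no rational root is irreducible), g is also irreducible (irreducibility is preserved under the substitution x → x - 11). Hence m_α(x) = x^3 - 33x^2 + 363x - 2087.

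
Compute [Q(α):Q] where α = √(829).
[Q(α):Q] = 2

[Q(α):Q] equals the degree of the minimal polynomial of α. Here α^2 = 829 and x^2 - 829 is irreducible (d = 829 is squarefree, ≠ 1, hence not a square), so deg(m_α) = 2. Thus [Q(α):Q] = 2.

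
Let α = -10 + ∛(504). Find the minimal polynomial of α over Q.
m_α(x) = x^3 + 30x^2 + 300x + 496

Set β = α + 10 = ∛(504), so β^3 = 504. Then (α + 10)^3 - 504 = 0, i.e. α is a root of g(x) = (x + 10)^3 - 504 = x^3 + 30x^2 + 300x + 496. Since g(x) = h(x + 10) where h(x) = x^3 - 504, and h is irreducible over Q (because 504 is not a perfect cube, so h has no rational root, and a monic cubic with no rational root is irreducible), g is also irreducible (irreducibility is preserved under the substitution x → x + 10). Hence m_α(x) = x^3 + 30x^2 + 300x + 496.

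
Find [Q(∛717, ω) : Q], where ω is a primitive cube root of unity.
[Q(∛717, ω) : Q] = 6

[Q(∛717):Q] = 3 (min poly x^3 - 717, irreducible since 717 is not a perfect cube). [Q(ω):Q] = 2 (min poly x^2 + x + 1). Since Q(∛717) ⊂ R and ω ∉ R, we have ω ∉ Q(∛717), so x^2 + x + 1 remains irreducible over Q(∛717) and [Q(∛717, ω) : Q(∛717)] = 2. By the tower law, [Q(∛717, ω) : Q] = 3 · 2 = 6. (In fact Q(∛717, ω) is the splitting field of x^3 - 717 over Q.)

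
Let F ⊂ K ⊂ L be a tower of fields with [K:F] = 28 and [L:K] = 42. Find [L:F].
[L:F] = 1176

The tower law says that for any tower of field extensions F ⊂ K ⊂ L with finite degrees, [L:F] = [L:K] · [K:F]. Here this gives [L:F] = 42 · 28 = 1176.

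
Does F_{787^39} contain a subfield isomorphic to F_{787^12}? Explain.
No: F_{787^12} is not a subfield of F_{787^39}

F_{p^m} embeds in F_{p^n} iff m | n. Here 12 ∤ 39 (since 39 = 3·12 + 3 with remainder 3 ≠ 0), so F_{787^12} is not a subfield of F_{787^39}. Equivalently: if it were, the tower law would give 12 = [F_{787^12}:F_787] dividing [F_{787^39}:F_787] = 39, contradiction.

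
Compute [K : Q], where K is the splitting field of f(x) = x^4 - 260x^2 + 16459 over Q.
[K : Q] = 4

Solving the quadratic in x^2: x^2 = (260 ± √(260^2 - 4·16459))/2 = (260 ± √1764)/2 = (260 ± 42)/2, giving x^2 = 109 or x^2 = 151. So f(x) = (x^2 - 109)(x^2 - 151) and the roots of f are ±√109, ±√151. Hence the splitting field is K = Q(√109, √151). Since 109 and 151 are distinct squarefree integers > 1, their product 16459 is not a perfect square, so √151 ∉ Q(√109). By the tower law [K:Q] = [Q(√109,√151):Q(√109)] · [Q(√109):Q] = 2 · 2 = 4.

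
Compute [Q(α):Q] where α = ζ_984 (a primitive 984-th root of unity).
[Q(α):Q] = 320

The minimal polynomial of ζ_984 over Q is the 984-th cyclotomic polynomial Φ_984(x), which is irreducible over Q and has degree φ(984) = 320. Hence [Q(α):Q] = φ(984) = 320.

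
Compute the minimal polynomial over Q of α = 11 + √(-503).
m_α(x) = x^2 - 22x + 624

From α - 11 = √(-503), squaring gives (α - 11)^2 = -503, i.e. α^2 - 22α + 121 = -503, so α^2 - 22α + 624 = 0. The discriminant of x^2 - 22x + 624 is (-22)^2 - 4·(624) = 484 - 2496 = -2012, and 4·(-503) is not a perfect square in Q since -503 is squarefree and ≠ 1. Hence x^2 - 22x + 624 is irreducible over Q and is the minimal polynomial of α.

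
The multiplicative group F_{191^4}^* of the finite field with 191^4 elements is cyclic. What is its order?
|F_{191^4}^*| = 1330863360

F_{191^4} has 191^4 = 1330863361 elements; its multiplicative group consists of all nonzero elements, so |F_{191^4}^*| = 1330863361 - 1 = 1330863360. (It is cyclic since any finite subgroup of the multiplicative group of a field is cyclic.)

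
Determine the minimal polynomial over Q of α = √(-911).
m_α(x) = x^2 + 911

α satisfies α^2 + 911 = 0, so x^2 + 911 annihilates α. Since d = -911 is squarefree and ≠ 1, it is not a perfect square in Q, so x^2 + 911 has no rational root and is therefore irreducible over Q (a degree-2 polynomial over a field is irreducible iff it has no root). Hence m_α(x) = x^2 + 911.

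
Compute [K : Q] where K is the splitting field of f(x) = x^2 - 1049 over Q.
[K : Q] = 2

f(x) = x^2 - 1049 factors as (x - √1049)(x + √1049). The splitting field is K = Q(√1049). Since 1049 is squarefree and > 1, it is not a perfect square, so x^2 - 1049 is irreducible over Q and [Q(√1049) : Q] = 2. Hence [K : Q] = 2.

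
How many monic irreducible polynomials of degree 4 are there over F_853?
There are 132353532318 monic irreducible polynomials of degree 4 over F_853

Each element of F_{853^4} that lies in no proper subfield is a root of exactly one monic irreducible of degree 4 over F_853, and each such polynomial has 4 distinct roots in F_{853^4}. By Möbius inversion the count is N_853(4) = (1/4) Σ_{d|4} μ(4/d) · 853^d = (1/4)(μ(4)·853^1 + μ(2)·853^2 + μ(1)·853^4) = 529414129272/4 = 132353532318.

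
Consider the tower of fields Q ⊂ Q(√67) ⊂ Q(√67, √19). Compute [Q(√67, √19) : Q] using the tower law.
[Q(√67, √19) : Q] = 4

[Q(√67):Q] = 2 (min poly x^2 - 67, irreducible since 67 is squarefree > 1). For the top step, suppose √19 ∈ Q(√67), say √19 = c + d√67 with c, d ∈ Q. Squaring: 19 = c^2 + 67d^2 + 2cd√67. Since √67 ∉ Q this forces 2cd = 0. If d = 0 then √19 = c ∈ Q, contradicting 19 squarefree > 1. If c = 0 then 19 = 67d^2, so 67·19 = (67d)^2 is a perfect square in Q — but 67·19 = 1273 is not a perfect square (since 67 and 19 are distinct squarefree integers). Contradiction. Hence √19 ∉ Q(√67), so x^2 - 19 stays irreducible over Q(√67) and [Q(√67, √19) : Q(√67)] = 2. By the tower law, [Q(√67, √19) : Q] = 2 · 2 = 4.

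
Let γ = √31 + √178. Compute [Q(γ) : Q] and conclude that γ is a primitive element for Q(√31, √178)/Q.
[Q(γ) : Q] = 4 (equivalently, Q(γ) = Q(√31, √178))

Obviously Q(γ) ⊆ Q(√31, √178), and [Q(√31, √178):Q] = 4 (since 31, 178 are distinct squarefree integers > 1 with 5518 not a perfect square). To show equality we compute the minimal polynomial of γ. From γ = √31 + √178: γ^2 = 31 + 2√(5518) + 178 = 209 + 2√(5518), so γ^2 - 209 = 2√(5518); squaring, (γ^2 - 209)^2 = 4·5518, i.e. γ^4 - 418γ^2 + 43681 - 22072 = 0, i.e. γ^4 - 418γ^2 + 21609 = 0. So γ is a root of x^4 - 418x^2 + 21609. This polynomial is irreducible over Q: it has no rational root (each ±√31 ± √178 is irrational), and any factorization into two quadratics over Q would force √(5518) ∈ Q (pairing opposite roots) or √31, √178 ∈ Q (other pairings), all impossible. Hence [Q(γ):Q] = 4 = [Q(√31, √178):Q], so Q(γ) = Q(√31, √178).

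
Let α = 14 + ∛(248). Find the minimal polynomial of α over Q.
m_α(x) = x^3 - 42x^2 + 588x - 2992

Set β = α - 14 = ∛(248), so β^3 = 248. Then (α - 14)^3 - 248 = 0, i.e. α is a root of g(x) = (x - 14)^3 - 248 = x^3 - 42x^2 + 588x - 2992. Since g(x) = h(x - 14) where h(x) = x^3 - 248, and h is irreducible over Q (because 248 is not a perfect cube, so h has no rational root, and a monic cubic with no rational root is irreducible), g is also irreducible (irreducibility is preserved under the substitution x → x - 14). Hence m_α(x) = x^3 - 42x^2 + 588x - 2992.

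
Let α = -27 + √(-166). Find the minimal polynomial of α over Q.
m_α(x) = x^2 + 54x + 895

From α + 27 = √(-166), squaring gives (α + 27)^2 = -166, i.e. α^2 + 54α + 729 = -166, so α^2 + 54α + 895 = 0. The discriminant of x^2 + 54x + 895 is (54)^2 - 4·(895) = 2916 - 3580 = -664, and 4·(-166) is not a perfect square in Q since -166 is squarefree and ≠ 1. Hence x^2 + 54x + 895 is irreducible over Q and is the minimal polynomial of α.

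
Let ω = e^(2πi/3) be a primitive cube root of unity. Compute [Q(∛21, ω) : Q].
[Q(∛21, ω) : Q] = 6

[Q(∛21):Q] = 3 (min poly x^3 - 21, irreducible since 21 is not a perfect cube). [Q(ω):Q] = 2 (min poly x^2 + x + 1). Since Q(∛21) ⊂ R and ω ∉ R, we have ω ∉ Q(∛21), so x^2 + x + 1 remains irreducible over Q(∛21) and [Q(∛21, ω) : Q(∛21)] = 2. By the tower law, [Q(∛21, ω) : Q] = 3 · 2 = 6. (In fact Q(∛21, ω) is the splitting field of x^3 - 21 over Q.)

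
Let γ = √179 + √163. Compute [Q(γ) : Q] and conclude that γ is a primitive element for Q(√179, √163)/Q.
[Q(γ) : Q] = 4 (equivalently, Q(γ) = Q(√179, √163))

Obviously Q(γ) ⊆ Q(√179, √163), and [Q(√179, √163):Q] = 4 (since 179, 163 are distinct squarefree integers > 1 with 29177 not a perfect square). To show equality we compute the minimal polynomial of γ. From γ = √179 + √163: γ^2 = 179 + 2√(29177) + 163 = 342 + 2√(29177), so γ^2 - 342 = 2√(29177); squaring, (γ^2 - 342)^2 = 4·29177, i.e. γ^4 - 684γ^2 + 116964 - 116708 = 0, i.e. γ^4 - 684γ^2 + 256 = 0. So γ is a root of x^4 - 684x^2 + 256. This polynomial is irreducible over Q: it has no rational root (each ±√179 ± √163 is irrational), and any factorization into two quadratics over Q would force √(29177) ∈ Q (pairing opposite roots) or √179, √163 ∈ Q (other pairings), all impossible. Hence [Q(γ):Q] = 4 = [Q(√179, √163):Q], so Q(γ) = Q(√179, √163).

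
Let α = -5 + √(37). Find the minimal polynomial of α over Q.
m_α(x) = x^2 + 10x - 12

From α + 5 = √(37), squaring gives (α + 5)^2 = 37, i.e. α^2 + 10α + 25 = 37, so α^2 + 10α - 12 = 0. The discriminant of x^2 + 10x - 12 is (10)^2 - 4·(-12) = 100 + 48 = 148, and 4·(37) is not a perfect square in Q since 37 is squarefree and ≠ 1. Hence x^2 + 10x - 12 is irreducible over Q and is the minimal polynomial of α.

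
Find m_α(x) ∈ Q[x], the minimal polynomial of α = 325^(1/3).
m_α(x) = x^3 - 325

α satisfies α^3 = 325, so x^3 - 325 annihilates α. By the rational root test, a rational root p/q (in lowest terms) of x^3 - 325 would satisfy p^3 = 325 q^3, forcing q = 1 and p^3 = 325; but 325 is not a perfect cube, contradiction. A monic cubic over Q with no rational root is irreducible (any nontrivial factorization would include a linear factor). Hence x^3 - 325 is the minimal polynomial of α, and in particular [Q(α):Q] = 3.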